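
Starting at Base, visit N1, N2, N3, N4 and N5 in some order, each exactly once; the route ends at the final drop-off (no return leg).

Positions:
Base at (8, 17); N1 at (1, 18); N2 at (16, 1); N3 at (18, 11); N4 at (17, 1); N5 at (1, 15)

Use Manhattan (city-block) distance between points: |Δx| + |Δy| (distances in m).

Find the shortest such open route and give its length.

There are 5! = 120 possible orderings.
Base→N1→N2→N3→N4→N5: 8+32+12+11+30 = 93
Base→N1→N2→N3→N5→N4: 8+32+12+21+30 = 103
Base→N1→N2→N4→N3→N5: 8+32+1+11+21 = 73
Base→N1→N2→N4→N5→N3: 8+32+1+30+21 = 92
Base→N1→N2→N5→N3→N4: 8+32+29+21+11 = 101
Base→N1→N2→N5→N4→N3: 8+32+29+30+11 = 110
Base→N1→N3→N2→N4→N5: 8+24+12+1+30 = 75
Base→N1→N3→N2→N5→N4: 8+24+12+29+30 = 103
Base→N1→N3→N4→N2→N5: 8+24+11+1+29 = 73
Base→N1→N3→N4→N5→N2: 8+24+11+30+29 = 102
Base→N1→N3→N5→N2→N4: 8+24+21+29+1 = 83
Base→N1→N3→N5→N4→N2: 8+24+21+30+1 = 84
Base→N1→N4→N2→N3→N5: 8+33+1+12+21 = 75
Base→N1→N4→N2→N5→N3: 8+33+1+29+21 = 92
… (106 more)
Base→N1→N5→N3→N4→N2: 8+3+21+11+1 = 44  ← best
The minimum is 44.
One shortest path: Base → N1 → N5 → N3 → N4 → N2.

44 m — the minimum one-way total.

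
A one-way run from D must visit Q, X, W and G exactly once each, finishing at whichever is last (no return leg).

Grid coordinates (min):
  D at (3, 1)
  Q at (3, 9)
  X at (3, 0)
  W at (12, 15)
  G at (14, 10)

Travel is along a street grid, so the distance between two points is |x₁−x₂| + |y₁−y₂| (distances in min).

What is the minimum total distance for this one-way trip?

There are 4! = 24 possible orderings.
D - Q - X - W - G: 8+9+24+7 = 48
D - Q - X - G - W: 8+9+21+7 = 45
D - Q - W - X - G: 8+15+24+21 = 68
D - Q - W - G - X: 8+15+7+21 = 51
D - Q - G - X - W: 8+12+21+24 = 65
D - Q - G - W - X: 8+12+7+24 = 51
D - X - Q - W - G: 1+9+15+7 = 32
D - X - Q - G - W: 1+9+12+7 = 29
D - X - W - Q - G: 1+24+15+12 = 52
D - X - W - G - Q: 1+24+7+12 = 44
D - X - G - Q - W: 1+21+12+15 = 49
D - X - G - W - Q: 1+21+7+15 = 44
D - W - Q - X - G: 23+15+9+21 = 68
D - W - Q - G - X: 23+15+12+21 = 71
… (10 more)
The minimum is 29.
One shortest path: D → X → Q → G → W.

29 min — the minimum one-way total.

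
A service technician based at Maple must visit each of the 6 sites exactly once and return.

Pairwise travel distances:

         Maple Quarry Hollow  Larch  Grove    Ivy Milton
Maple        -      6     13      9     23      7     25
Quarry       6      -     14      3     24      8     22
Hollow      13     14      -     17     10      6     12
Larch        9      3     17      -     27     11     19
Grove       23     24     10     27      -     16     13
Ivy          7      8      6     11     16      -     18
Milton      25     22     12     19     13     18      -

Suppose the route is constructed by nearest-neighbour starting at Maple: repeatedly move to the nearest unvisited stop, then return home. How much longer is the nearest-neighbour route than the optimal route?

10 longer than the optimal tour.

From Maple: Quarry=6, Ivy=7, Larch=9, Hollow=13, Grove=23, Milton=25 → choose Quarry (6).
From Quarry: Larch=3, Ivy=8, Hollow=14, Milton=22, Grove=24 → choose Larch (3).
From Larch: Ivy=11, Hollow=17, Milton=19, Grove=27 → choose Ivy (11).
From Ivy: Hollow=6, Grove=16, Milton=18 → choose Hollow (6).
From Hollow: Grove=10, Milton=12 → choose Grove (10).
From Grove: Milton=13 → choose Milton (13).
NN route Maple → Quarry → Larch → Ivy → Hollow → Grove → Milton → Maple costs 74.
Optimal: Maple → Quarry → Larch → Milton → Grove → Hollow → Ivy → Maple costs 64 (by enumerating all 360 distinct tours).
Excess = 74 − 64 = 10.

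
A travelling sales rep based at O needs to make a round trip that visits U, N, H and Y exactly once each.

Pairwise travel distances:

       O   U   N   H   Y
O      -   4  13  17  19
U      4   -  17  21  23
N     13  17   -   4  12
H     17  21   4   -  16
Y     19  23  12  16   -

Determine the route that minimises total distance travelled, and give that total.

With 4 stops there are 4!/2 = 12 distinct round trips (a route and its reverse cost the same).
O → U → N → H → Y → O: 4+17+4+16+19 = 60
O → U → N → Y → H → O: 4+17+12+16+17 = 66
O → U → H → N → Y → O: 4+21+4+12+19 = 60
O → U → H → Y → N → O: 4+21+16+12+13 = 66
O → U → Y → N → H → O: 4+23+12+4+17 = 60
O → U → Y → H → N → O: 4+23+16+4+13 = 60
O → N → U → H → Y → O: 13+17+21+16+19 = 86
O → N → U → Y → H → O: 13+17+23+16+17 = 86
O → N → H → U → Y → O: 13+4+21+23+19 = 80
O → N → Y → U → H → O: 13+12+23+21+17 = 86
O → H → U → N → Y → O: 17+21+17+12+19 = 86
O → H → N → U → Y → O: 17+4+17+23+19 = 80
The minimum is 60.
One optimal route: O → U → N → H → Y → O (or its reverse).

60 — the shortest possible round trip.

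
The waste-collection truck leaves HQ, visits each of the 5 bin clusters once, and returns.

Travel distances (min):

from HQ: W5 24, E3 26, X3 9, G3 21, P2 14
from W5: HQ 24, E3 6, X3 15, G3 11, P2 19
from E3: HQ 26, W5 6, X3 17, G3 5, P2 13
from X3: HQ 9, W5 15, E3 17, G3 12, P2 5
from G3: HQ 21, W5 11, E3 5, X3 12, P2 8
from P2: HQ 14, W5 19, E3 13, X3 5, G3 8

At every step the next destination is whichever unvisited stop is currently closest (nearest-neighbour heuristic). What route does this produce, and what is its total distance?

Nearest-neighbour total = 57 min; route HQ → X3 → P2 → G3 → E3 → W5 → HQ.

HQ → [X3:9 / P2:14 / G3:21 / W5:24 / E3:26] → X3 (9)
X3 → [P2:5 / G3:12 / W5:15 / E3:17] → P2 (5)
P2 → [G3:8 / E3:13 / W5:19] → G3 (8)
G3 → [E3:5 / W5:11] → E3 (5)
E3 → [W5:6] → W5 (6)
Return W5→HQ: 24.
Total = 9 + 5 + 8 + 5 + 6 + 24 = 57.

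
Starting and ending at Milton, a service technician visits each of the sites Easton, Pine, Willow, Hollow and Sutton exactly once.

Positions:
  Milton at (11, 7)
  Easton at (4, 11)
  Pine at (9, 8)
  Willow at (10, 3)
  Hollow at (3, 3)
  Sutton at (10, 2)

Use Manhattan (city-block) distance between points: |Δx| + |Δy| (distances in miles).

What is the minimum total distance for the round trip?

Minimum total distance: 34 miles.

Milton→Easton→Pine→Willow→Hollow→Sutton→Milton: 11+8+6+7+8+6 = 46
Milton→Easton→Pine→Willow→Sutton→Hollow→Milton: 11+8+6+1+8+12 = 46
Milton→Easton→Pine→Hollow→Willow→Sutton→Milton: 11+8+11+7+1+6 = 44
Milton→Easton→Pine→Hollow→Sutton→Willow→Milton: 11+8+11+8+1+5 = 44
Milton→Easton→Pine→Sutton→Willow→Hollow→Milton: 11+8+7+1+7+12 = 46
Milton→Easton→Pine→Sutton→Hollow→Willow→Milton: 11+8+7+8+7+5 = 46
Milton→Easton→Willow→Pine→Hollow→Sutton→Milton: 11+14+6+11+8+6 = 56
Milton→Easton→Willow→Pine→Sutton→Hollow→Milton: 11+14+6+7+8+12 = 58
Milton→Easton→Willow→Hollow→Pine→Sutton→Milton: 11+14+7+11+7+6 = 56
Milton→Easton→Willow→Hollow→Sutton→Pine→Milton: 11+14+7+8+7+3 = 50
Milton→Easton→Willow→Sutton→Pine→Hollow→Milton: 11+14+1+7+11+12 = 56
Milton→Easton→Willow→Sutton→Hollow→Pine→Milton: 11+14+1+8+11+3 = 48
Milton→Easton→Hollow→Pine→Willow→Sutton→Milton: 11+9+11+6+1+6 = 44
Milton→Easton→Hollow→Pine→Sutton→Willow→Milton: 11+9+11+7+1+5 = 44
… (46 more)
Milton→Pine→Easton→Hollow→Willow→Sutton→Milton: 3+8+9+7+1+6 = 34  ← best
The minimum is 34.
One optimal route: Milton → Pine → Easton → Hollow → Willow → Sutton → Milton (or its reverse).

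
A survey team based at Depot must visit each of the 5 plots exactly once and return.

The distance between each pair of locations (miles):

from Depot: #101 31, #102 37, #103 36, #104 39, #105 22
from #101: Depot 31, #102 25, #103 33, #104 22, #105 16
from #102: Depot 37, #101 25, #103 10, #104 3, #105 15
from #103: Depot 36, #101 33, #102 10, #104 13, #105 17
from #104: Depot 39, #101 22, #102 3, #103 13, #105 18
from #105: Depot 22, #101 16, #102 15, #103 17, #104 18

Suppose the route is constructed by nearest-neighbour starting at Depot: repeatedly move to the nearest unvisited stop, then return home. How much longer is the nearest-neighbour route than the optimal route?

The nearest-neighbour route is 12 miles longer than optimal.

Depot: #105=22, #101=31, #103=36, #102=37, #104=39 ⇒ #105
#105: #102=15, #101=16, #103=17, #104=18 ⇒ #102
#102: #104=3, #103=10, #101=25 ⇒ #104
#104: #103=13, #101=22 ⇒ #103
#103: #101=33 ⇒ #101
NN route Depot → #105 → #102 → #104 → #103 → #101 → Depot costs 117.
Optimal: Depot → #101 → #104 → #102 → #103 → #105 → Depot costs 105 (by enumerating all 60 distinct tours).
Excess = 117 − 105 = 12.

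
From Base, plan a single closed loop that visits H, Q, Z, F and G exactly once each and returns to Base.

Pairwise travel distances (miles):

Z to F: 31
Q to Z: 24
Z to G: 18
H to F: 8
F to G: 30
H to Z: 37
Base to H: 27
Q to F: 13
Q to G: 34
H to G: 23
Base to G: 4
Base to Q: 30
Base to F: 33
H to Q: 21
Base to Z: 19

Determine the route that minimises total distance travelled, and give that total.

91 miles — the shortest possible round trip.

There are 60 distinct closed tours to check (reversals are equivalent).
Base → H → Q → Z → F → G → Base: 27+21+24+31+30+4 = 137
Base → H → Q → Z → G → F → Base: 27+21+24+18+30+33 = 153
Base → H → Q → F → Z → G → Base: 27+21+13+31+18+4 = 114
Base → H → Q → F → G → Z → Base: 27+21+13+30+18+19 = 128
Base → H → Q → G → Z → F → Base: 27+21+34+18+31+33 = 164
Base → H → Q → G → F → Z → Base: 27+21+34+30+31+19 = 162
Base → H → Z → Q → F → G → Base: 27+37+24+13+30+4 = 135
Base → H → Z → Q → G → F → Base: 27+37+24+34+30+33 = 185
Base → H → Z → F → Q → G → Base: 27+37+31+13+34+4 = 146
Base → H → Z → F → G → Q → Base: 27+37+31+30+34+30 = 189
Base → H → Z → G → Q → F → Base: 27+37+18+34+13+33 = 162
Base → H → Z → G → F → Q → Base: 27+37+18+30+13+30 = 155
Base → H → F → Q → Z → G → Base: 27+8+13+24+18+4 = 94
Base → H → F → Q → G → Z → Base: 27+8+13+34+18+19 = 119
… (46 more)
Base → Z → Q → F → H → G → Base: 19+24+13+8+23+4 = 91  ← best
The minimum is 91.
One optimal route: Base → Z → Q → F → H → G → Base (or its reverse).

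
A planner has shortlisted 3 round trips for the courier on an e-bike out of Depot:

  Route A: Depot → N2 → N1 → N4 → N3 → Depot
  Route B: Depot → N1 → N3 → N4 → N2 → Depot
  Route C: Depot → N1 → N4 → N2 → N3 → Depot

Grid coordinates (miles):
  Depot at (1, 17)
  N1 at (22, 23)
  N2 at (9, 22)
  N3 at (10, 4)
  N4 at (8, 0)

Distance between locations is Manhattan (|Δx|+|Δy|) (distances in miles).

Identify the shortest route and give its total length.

Route A: 13 + 14 + 37 + 6 + 22 = 92
Route B: 27 + 31 + 6 + 23 + 13 = 100
Route C: 27 + 37 + 23 + 19 + 22 = 128

Shortest is Route A, total 92 miles.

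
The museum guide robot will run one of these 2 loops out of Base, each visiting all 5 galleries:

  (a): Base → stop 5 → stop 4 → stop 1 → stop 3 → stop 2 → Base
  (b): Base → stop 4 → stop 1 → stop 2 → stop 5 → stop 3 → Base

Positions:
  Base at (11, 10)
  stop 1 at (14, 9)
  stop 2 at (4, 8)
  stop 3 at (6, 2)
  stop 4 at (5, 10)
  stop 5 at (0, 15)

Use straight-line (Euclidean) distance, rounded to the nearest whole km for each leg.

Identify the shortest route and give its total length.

(a): 12 + 7 + 9 + 11 + 6 + 7 = 52
(b): 6 + 9 + 10 + 8 + 14 + 9 = 56

Shortest is (a), total 52 km.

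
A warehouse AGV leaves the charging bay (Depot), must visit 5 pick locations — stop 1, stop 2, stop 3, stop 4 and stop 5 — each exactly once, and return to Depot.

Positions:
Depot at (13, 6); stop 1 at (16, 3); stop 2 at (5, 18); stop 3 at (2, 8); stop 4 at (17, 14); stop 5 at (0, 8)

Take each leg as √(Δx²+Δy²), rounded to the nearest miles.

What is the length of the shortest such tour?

There are 60 distinct closed tours to check (reversals are equivalent).
Depot - stop 1 - stop 2 - stop 3 - stop 4 - stop 5 - Depot: 4+19+10+16+18+13 = 80
Depot - stop 1 - stop 2 - stop 3 - stop 5 - stop 4 - Depot: 4+19+10+2+18+9 = 62
Depot - stop 1 - stop 2 - stop 4 - stop 3 - stop 5 - Depot: 4+19+13+16+2+13 = 67
Depot - stop 1 - stop 2 - stop 4 - stop 5 - stop 3 - Depot: 4+19+13+18+2+11 = 67
Depot - stop 1 - stop 2 - stop 5 - stop 3 - stop 4 - Depot: 4+19+11+2+16+9 = 61
Depot - stop 1 - stop 2 - stop 5 - stop 4 - stop 3 - Depot: 4+19+11+18+16+11 = 79
Depot - stop 1 - stop 3 - stop 2 - stop 4 - stop 5 - Depot: 4+15+10+13+18+13 = 73
Depot - stop 1 - stop 3 - stop 2 - stop 5 - stop 4 - Depot: 4+15+10+11+18+9 = 67
Depot - stop 1 - stop 3 - stop 4 - stop 2 - stop 5 - Depot: 4+15+16+13+11+13 = 72
Depot - stop 1 - stop 3 - stop 4 - stop 5 - stop 2 - Depot: 4+15+16+18+11+14 = 78
Depot - stop 1 - stop 3 - stop 5 - stop 2 - stop 4 - Depot: 4+15+2+11+13+9 = 54
Depot - stop 1 - stop 3 - stop 5 - stop 4 - stop 2 - Depot: 4+15+2+18+13+14 = 66
Depot - stop 1 - stop 4 - stop 2 - stop 3 - stop 5 - Depot: 4+11+13+10+2+13 = 53
Depot - stop 1 - stop 4 - stop 2 - stop 5 - stop 3 - Depot: 4+11+13+11+2+11 = 52
… (46 more)
The minimum is 52.
One optimal route: Depot → stop 1 → stop 4 → stop 2 → stop 5 → stop 3 → Depot (or its reverse).

52 miles — the shortest possible round trip.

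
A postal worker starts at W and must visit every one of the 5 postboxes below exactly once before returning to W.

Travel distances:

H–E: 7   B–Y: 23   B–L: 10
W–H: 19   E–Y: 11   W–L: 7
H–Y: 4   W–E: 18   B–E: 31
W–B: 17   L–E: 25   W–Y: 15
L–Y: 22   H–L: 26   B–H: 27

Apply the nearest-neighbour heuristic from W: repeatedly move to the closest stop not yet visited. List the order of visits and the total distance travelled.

W → [L:7 / Y:15 / B:17 / E:18 / H:19] → L (7)
L → [B:10 / Y:22 / E:25 / H:26] → B (10)
B → [Y:23 / H:27 / E:31] → Y (23)
Y → [H:4 / E:11] → H (4)
H → [E:7] → E (7)
Return E→W: 18.
Total = 7 + 10 + 23 + 4 + 7 + 18 = 69.

69 along W → L → B → Y → H → E → W.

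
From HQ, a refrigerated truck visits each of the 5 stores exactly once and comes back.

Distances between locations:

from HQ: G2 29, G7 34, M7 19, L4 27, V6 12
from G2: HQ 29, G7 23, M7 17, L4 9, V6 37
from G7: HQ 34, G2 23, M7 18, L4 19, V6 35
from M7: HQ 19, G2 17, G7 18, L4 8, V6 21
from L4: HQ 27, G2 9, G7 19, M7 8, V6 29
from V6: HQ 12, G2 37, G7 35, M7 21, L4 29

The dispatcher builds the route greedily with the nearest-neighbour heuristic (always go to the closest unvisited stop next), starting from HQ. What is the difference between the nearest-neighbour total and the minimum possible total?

Excess over optimum: 1.

From HQ: V6=12, M7=19, L4=27, G2=29, G7=34 → choose V6 (12).
From V6: M7=21, L4=29, G7=35, G2=37 → choose M7 (21).
From M7: L4=8, G2=17, G7=18 → choose L4 (8).
From L4: G2=9, G7=19 → choose G2 (9).
From G2: G7=23 → choose G7 (23).
NN route HQ → V6 → M7 → L4 → G2 → G7 → HQ costs 107.
Optimal: HQ → M7 → L4 → G2 → G7 → V6 → HQ costs 106 (by enumerating all 60 distinct tours).
Excess = 107 − 106 = 1.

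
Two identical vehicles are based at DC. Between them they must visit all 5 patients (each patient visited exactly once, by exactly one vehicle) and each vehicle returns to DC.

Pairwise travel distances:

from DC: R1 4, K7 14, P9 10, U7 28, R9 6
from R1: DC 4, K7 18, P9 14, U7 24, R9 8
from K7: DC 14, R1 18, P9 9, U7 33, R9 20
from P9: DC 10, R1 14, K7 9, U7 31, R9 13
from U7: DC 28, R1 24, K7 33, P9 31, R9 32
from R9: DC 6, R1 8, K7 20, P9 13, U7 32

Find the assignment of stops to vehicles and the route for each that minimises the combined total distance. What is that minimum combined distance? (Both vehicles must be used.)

Check every non-empty split of the stops between the two vehicles; for each half take its own optimal tour:
  {R1} + {K7, P9, U7, R9}: 8 + 89 = 97
  {K7} + {R1, P9, U7, R9}: 28 + 78 = 106
  {R1, K7} + {P9, U7, R9}: 36 + 78 = 114
  {P9} + {R1, K7, U7, R9}: 20 + 85 = 105
  {R1, P9} + {K7, U7, R9}: 28 + 85 = 113
  {K7, P9} + {R1, U7, R9}: 33 + 66 = 99
  … (15 splits in total)
  {R1, K7, P9, U7} + {R9}: 80 + 12 = 92  ← best
Best: vehicle 1 DC → R1 → U7 → K7 → P9 → DC = 80; vehicle 2 DC → R9 → DC = 12; combined 92.

Minimum combined distance: 92.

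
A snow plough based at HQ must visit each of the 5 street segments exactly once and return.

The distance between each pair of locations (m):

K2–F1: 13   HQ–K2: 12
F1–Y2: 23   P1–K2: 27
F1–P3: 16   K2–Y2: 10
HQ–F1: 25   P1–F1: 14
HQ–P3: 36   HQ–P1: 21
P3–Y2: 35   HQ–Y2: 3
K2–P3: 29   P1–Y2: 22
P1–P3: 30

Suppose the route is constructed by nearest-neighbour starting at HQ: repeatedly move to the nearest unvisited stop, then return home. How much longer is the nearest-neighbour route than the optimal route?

Excess over optimum: 13 m.

HQ: Y2=3, K2=12, P1=21, F1=25, P3=36 ⇒ Y2
Y2: K2=10, P1=22, F1=23, P3=35 ⇒ K2
K2: F1=13, P1=27, P3=29 ⇒ F1
F1: P1=14, P3=16 ⇒ P1
P1: P3=30 ⇒ P3
NN route HQ → Y2 → K2 → F1 → P1 → P3 → HQ costs 106.
Optimal: HQ → P1 → F1 → P3 → K2 → Y2 → HQ costs 93 (by enumerating all 60 distinct tours).
Excess = 106 − 93 = 13.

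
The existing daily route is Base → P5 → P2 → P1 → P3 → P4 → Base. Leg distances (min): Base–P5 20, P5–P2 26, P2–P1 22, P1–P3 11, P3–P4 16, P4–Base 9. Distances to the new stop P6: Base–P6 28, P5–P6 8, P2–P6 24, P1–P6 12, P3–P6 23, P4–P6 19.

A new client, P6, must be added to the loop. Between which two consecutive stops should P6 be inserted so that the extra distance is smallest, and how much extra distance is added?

Insertion cost between consecutive stops i–j is d(i,P6) + d(P6,j) − d(i,j):
  between Base and P5: 28 + 8 − 20 = 16
  between P5 and P2: 8 + 24 − 26 = 6
  between P2 and P1: 24 + 12 − 22 = 14
  between P1 and P3: 12 + 23 − 11 = 24
  between P3 and P4: 23 + 19 − 16 = 26
  between P4 and Base: 19 + 28 − 9 = 38
Cheapest insertion is between P5 and P2, adding 6.
New total = 104 + 6 = 110.

Adding 6 min by placing P6 on the P5–P2 leg.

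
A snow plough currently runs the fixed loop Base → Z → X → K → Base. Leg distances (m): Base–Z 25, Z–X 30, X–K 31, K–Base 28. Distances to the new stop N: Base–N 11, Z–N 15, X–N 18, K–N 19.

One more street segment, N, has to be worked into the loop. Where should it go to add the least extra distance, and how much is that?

Insertion cost between consecutive stops i–j is d(i,N) + d(N,j) − d(i,j):
  between Base and Z: 11 + 15 − 25 = 1
  between Z and X: 15 + 18 − 30 = 3
  between X and K: 18 + 19 − 31 = 6
  between K and Base: 19 + 11 − 28 = 2
Cheapest insertion is between Base and Z, adding 1.
New total = 114 + 1 = 115.

Minimum extra distance: 1 m, inserting N between Base and Z.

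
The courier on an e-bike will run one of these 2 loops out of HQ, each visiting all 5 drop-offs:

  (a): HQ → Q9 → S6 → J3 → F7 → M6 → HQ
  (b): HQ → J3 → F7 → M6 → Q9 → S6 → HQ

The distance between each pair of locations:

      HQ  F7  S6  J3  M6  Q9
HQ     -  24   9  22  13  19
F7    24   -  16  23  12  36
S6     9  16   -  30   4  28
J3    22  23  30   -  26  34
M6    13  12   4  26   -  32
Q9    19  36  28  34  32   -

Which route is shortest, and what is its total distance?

125 — (a) is the shortest.

(a): 19 + 28 + 30 + 23 + 12 + 13 = 125
(b): 22 + 23 + 12 + 32 + 28 + 9 = 126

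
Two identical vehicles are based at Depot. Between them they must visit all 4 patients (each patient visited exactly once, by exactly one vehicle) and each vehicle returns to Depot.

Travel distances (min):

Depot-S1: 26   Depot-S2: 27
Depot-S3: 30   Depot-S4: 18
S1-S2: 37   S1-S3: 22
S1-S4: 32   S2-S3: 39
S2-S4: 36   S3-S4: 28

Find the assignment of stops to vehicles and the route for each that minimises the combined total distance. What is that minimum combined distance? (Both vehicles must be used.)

Check every non-empty split of the stops between the two vehicles; for each half take its own optimal tour:
  {S1} + {S2, S3, S4}: 52 + 112 = 164
  {S2} + {S1, S3, S4}: 54 + 94 = 148
  {S1, S2} + {S3, S4}: 90 + 76 = 166
  {S3} + {S1, S2, S4}: 60 + 114 = 174
  {S1, S3} + {S2, S4}: 78 + 81 = 159
  {S2, S3} + {S1, S4}: 96 + 76 = 172
  … (7 splits in total)
Best: vehicle 1 Depot → S2 → Depot = 54; vehicle 2 Depot → S1 → S3 → S4 → Depot = 94; combined 148.

148 min — the smallest possible combined total.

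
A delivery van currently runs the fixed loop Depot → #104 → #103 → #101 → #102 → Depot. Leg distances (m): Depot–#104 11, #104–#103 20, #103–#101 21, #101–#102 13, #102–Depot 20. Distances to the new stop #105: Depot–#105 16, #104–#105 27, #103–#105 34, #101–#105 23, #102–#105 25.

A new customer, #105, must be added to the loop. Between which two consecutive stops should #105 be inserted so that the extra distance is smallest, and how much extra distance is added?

Insertion cost between consecutive stops i–j is d(i,#105) + d(#105,j) − d(i,j):
  between Depot and #104: 16 + 27 − 11 = 32
  between #104 and #103: 27 + 34 − 20 = 41
  between #103 and #101: 34 + 23 − 21 = 36
  between #101 and #102: 23 + 25 − 13 = 35
  between #102 and Depot: 25 + 16 − 20 = 21
Cheapest insertion is between #102 and Depot, adding 21.
New total = 85 + 21 = 106.

+21 m — insert #105 between #102 and Depot.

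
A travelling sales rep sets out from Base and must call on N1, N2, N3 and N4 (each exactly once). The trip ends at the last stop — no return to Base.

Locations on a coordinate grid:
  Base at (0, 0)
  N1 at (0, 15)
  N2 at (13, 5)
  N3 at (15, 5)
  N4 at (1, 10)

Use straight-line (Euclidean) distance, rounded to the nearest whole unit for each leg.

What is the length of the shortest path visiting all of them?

33 — the minimum one-way total.

There are 4! = 24 possible orderings.
Base→N1→N2→N3→N4: 15+16+2+15 = 48
Base→N1→N2→N4→N3: 15+16+13+15 = 59
Base→N1→N3→N2→N4: 15+18+2+13 = 48
Base→N1→N3→N4→N2: 15+18+15+13 = 61
Base→N1→N4→N2→N3: 15+5+13+2 = 35
Base→N1→N4→N3→N2: 15+5+15+2 = 37
Base→N2→N1→N3→N4: 14+16+18+15 = 63
Base→N2→N1→N4→N3: 14+16+5+15 = 50
Base→N2→N3→N1→N4: 14+2+18+5 = 39
Base→N2→N3→N4→N1: 14+2+15+5 = 36
Base→N2→N4→N1→N3: 14+13+5+18 = 50
Base→N2→N4→N3→N1: 14+13+15+18 = 60
Base→N3→N1→N2→N4: 16+18+16+13 = 63
Base→N3→N1→N4→N2: 16+18+5+13 = 52
… (10 more)
Base→N4→N1→N2→N3: 10+5+16+2 = 33  ← best
The minimum is 33.
One shortest path: Base → N4 → N1 → N2 → N3.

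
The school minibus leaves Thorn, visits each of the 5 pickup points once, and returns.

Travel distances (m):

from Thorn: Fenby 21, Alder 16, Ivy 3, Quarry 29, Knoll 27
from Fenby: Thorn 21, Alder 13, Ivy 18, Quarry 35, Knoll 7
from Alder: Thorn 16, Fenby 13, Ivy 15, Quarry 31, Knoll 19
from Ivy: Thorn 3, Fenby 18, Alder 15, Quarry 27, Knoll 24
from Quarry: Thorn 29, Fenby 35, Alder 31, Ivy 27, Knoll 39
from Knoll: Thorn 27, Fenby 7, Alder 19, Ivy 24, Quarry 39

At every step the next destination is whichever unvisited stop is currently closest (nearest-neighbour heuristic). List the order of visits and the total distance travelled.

From Thorn: distances to unvisited — Ivy=3, Alder=16, Fenby=21, Knoll=27, Quarry=29. Nearest is Ivy (3).
From Ivy: distances to unvisited — Alder=15, Fenby=18, Knoll=24, Quarry=27. Nearest is Alder (15).
From Alder: distances to unvisited — Fenby=13, Knoll=19, Quarry=31. Nearest is Fenby (13).
From Fenby: distances to unvisited — Knoll=7, Quarry=35. Nearest is Knoll (7).
From Knoll: distances to unvisited — Quarry=39. Nearest is Quarry (39).
Return Quarry→Thorn: 29.
Total = 3 + 15 + 13 + 7 + 39 + 29 = 106.

Nearest-neighbour total = 106 m; route Thorn → Ivy → Alder → Fenby → Knoll → Quarry → Thorn.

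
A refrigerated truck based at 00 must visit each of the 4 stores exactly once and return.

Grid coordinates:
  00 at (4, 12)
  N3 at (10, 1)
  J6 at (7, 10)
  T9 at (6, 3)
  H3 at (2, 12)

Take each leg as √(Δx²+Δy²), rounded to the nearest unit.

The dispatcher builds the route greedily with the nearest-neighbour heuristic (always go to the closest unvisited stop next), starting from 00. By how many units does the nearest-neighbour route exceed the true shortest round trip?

Excess over optimum: 2.

From 00: H3=2, J6=4, T9=9, N3=13 → choose H3 (2).
From H3: J6=5, T9=10, N3=14 → choose J6 (5).
From J6: T9=7, N3=9 → choose T9 (7).
From T9: N3=4 → choose N3 (4).
NN route 00 → H3 → J6 → T9 → N3 → 00 costs 31.
Optimal: 00 → J6 → N3 → T9 → H3 → 00 costs 29 (by enumerating all 12 distinct tours).
Excess = 31 − 29 = 2.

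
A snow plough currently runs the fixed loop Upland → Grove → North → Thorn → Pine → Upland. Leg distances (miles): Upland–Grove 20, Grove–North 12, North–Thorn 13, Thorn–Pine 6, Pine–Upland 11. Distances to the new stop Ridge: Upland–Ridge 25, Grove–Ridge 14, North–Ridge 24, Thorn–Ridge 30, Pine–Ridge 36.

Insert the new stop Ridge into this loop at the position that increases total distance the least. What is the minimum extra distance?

Adding 19 miles by placing Ridge on the Upland–Grove leg.

Insertion cost between consecutive stops i–j is d(i,Ridge) + d(Ridge,j) − d(i,j):
  between Upland and Grove: 25 + 14 − 20 = 19
  between Grove and North: 14 + 24 − 12 = 26
  between North and Thorn: 24 + 30 − 13 = 41
  between Thorn and Pine: 30 + 36 − 6 = 60
  between Pine and Upland: 36 + 25 − 11 = 50
Cheapest insertion is between Upland and Grove, adding 19.
New total = 62 + 19 = 81.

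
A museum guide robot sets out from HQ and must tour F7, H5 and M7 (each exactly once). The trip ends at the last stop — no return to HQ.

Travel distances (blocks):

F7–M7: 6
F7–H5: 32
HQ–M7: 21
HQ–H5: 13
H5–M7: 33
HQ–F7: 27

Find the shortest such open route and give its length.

51 blocks — the minimum one-way total.

There are 3! = 6 possible orderings.
HQ - F7 - H5 - M7: 27+32+33 = 92
HQ - F7 - M7 - H5: 27+6+33 = 66
HQ - H5 - F7 - M7: 13+32+6 = 51
HQ - H5 - M7 - F7: 13+33+6 = 52
HQ - M7 - F7 - H5: 21+6+32 = 59
HQ - M7 - H5 - F7: 21+33+32 = 86
The minimum is 51.
One shortest path: HQ → H5 → F7 → M7.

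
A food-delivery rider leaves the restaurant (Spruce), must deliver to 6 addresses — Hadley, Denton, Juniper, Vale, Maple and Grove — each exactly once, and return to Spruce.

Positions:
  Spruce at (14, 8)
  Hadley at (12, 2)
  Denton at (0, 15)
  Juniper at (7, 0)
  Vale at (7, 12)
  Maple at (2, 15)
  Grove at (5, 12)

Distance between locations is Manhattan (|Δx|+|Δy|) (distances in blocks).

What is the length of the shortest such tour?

With 6 stops there are 6!/2 = 360 distinct round trips (a route and its reverse cost the same).
Spruce-Hadley-Denton-Juniper-Vale-Maple-Grove-Spruce: 8+25+22+12+8+6+13 = 94
Spruce-Hadley-Denton-Juniper-Vale-Grove-Maple-Spruce: 8+25+22+12+2+6+19 = 94
Spruce-Hadley-Denton-Juniper-Maple-Vale-Grove-Spruce: 8+25+22+20+8+2+13 = 98
Spruce-Hadley-Denton-Juniper-Maple-Grove-Vale-Spruce: 8+25+22+20+6+2+11 = 94
Spruce-Hadley-Denton-Juniper-Grove-Vale-Maple-Spruce: 8+25+22+14+2+8+19 = 98
Spruce-Hadley-Denton-Juniper-Grove-Maple-Vale-Spruce: 8+25+22+14+6+8+11 = 94
Spruce-Hadley-Denton-Vale-Juniper-Maple-Grove-Spruce: 8+25+10+12+20+6+13 = 94
Spruce-Hadley-Denton-Vale-Juniper-Grove-Maple-Spruce: 8+25+10+12+14+6+19 = 94
… (352 more)
Spruce-Hadley-Juniper-Denton-Maple-Grove-Vale-Spruce: 8+7+22+2+6+2+11 = 58  ← best
The minimum is 58.
One optimal route: Spruce → Hadley → Juniper → Denton → Maple → Grove → Vale → Spruce (or its reverse).

Minimum total distance: 58 blocks.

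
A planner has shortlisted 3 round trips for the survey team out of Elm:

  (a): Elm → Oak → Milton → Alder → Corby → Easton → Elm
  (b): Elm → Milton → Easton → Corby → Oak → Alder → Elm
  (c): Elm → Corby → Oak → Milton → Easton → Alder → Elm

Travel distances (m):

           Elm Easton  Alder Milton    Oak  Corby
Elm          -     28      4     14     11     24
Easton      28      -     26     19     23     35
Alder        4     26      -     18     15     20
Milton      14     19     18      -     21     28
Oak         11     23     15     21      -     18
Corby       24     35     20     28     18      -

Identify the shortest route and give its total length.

(a): 11 + 21 + 18 + 20 + 35 + 28 = 133
(b): 14 + 19 + 35 + 18 + 15 + 4 = 105
(c): 24 + 18 + 21 + 19 + 26 + 4 = 112

Shortest is (b), total 105 m.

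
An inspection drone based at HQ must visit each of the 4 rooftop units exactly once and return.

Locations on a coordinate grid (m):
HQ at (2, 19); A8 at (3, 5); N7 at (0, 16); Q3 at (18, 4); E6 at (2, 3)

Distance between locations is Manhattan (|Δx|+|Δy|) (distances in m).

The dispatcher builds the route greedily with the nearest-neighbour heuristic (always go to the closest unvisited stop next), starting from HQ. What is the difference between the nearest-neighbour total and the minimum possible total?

The nearest-neighbour route is 2 m longer than optimal.

From HQ: N7=5, A8=15, E6=16, Q3=31 → choose N7 (5).
From N7: A8=14, E6=15, Q3=30 → choose A8 (14).
From A8: E6=3, Q3=16 → choose E6 (3).
From E6: Q3=17 → choose Q3 (17).
NN route HQ → N7 → A8 → E6 → Q3 → HQ costs 70.
Optimal: HQ → A8 → Q3 → E6 → N7 → HQ costs 68 (by enumerating all 12 distinct tours).
Excess = 70 − 68 = 2.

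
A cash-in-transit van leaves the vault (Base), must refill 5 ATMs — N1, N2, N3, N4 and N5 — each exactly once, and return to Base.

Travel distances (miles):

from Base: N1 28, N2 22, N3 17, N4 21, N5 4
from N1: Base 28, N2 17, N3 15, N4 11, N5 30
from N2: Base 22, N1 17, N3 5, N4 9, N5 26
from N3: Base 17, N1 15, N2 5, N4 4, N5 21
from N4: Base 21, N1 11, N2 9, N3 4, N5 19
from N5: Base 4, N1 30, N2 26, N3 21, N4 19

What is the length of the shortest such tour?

73 miles — the shortest possible round trip.

With 5 stops there are 5!/2 = 60 distinct round trips (a route and its reverse cost the same).
Base → N1 → N2 → N3 → N4 → N5 → Base: 28+17+5+4+19+4 = 77
Base → N1 → N2 → N3 → N5 → N4 → Base: 28+17+5+21+19+21 = 111
Base → N1 → N2 → N4 → N3 → N5 → Base: 28+17+9+4+21+4 = 83
Base → N1 → N2 → N4 → N5 → N3 → Base: 28+17+9+19+21+17 = 111
Base → N1 → N2 → N5 → N3 → N4 → Base: 28+17+26+21+4+21 = 117
Base → N1 → N2 → N5 → N4 → N3 → Base: 28+17+26+19+4+17 = 111
Base → N1 → N3 → N2 → N4 → N5 → Base: 28+15+5+9+19+4 = 80
Base → N1 → N3 → N2 → N5 → N4 → Base: 28+15+5+26+19+21 = 114
Base → N1 → N3 → N4 → N2 → N5 → Base: 28+15+4+9+26+4 = 86
Base → N1 → N3 → N4 → N5 → N2 → Base: 28+15+4+19+26+22 = 114
Base → N1 → N3 → N5 → N2 → N4 → Base: 28+15+21+26+9+21 = 120
Base → N1 → N3 → N5 → N4 → N2 → Base: 28+15+21+19+9+22 = 114
Base → N1 → N4 → N2 → N3 → N5 → Base: 28+11+9+5+21+4 = 78
Base → N1 → N4 → N2 → N5 → N3 → Base: 28+11+9+26+21+17 = 112
… (46 more)
Base → N3 → N2 → N1 → N4 → N5 → Base: 17+5+17+11+19+4 = 73  ← best
The minimum is 73.
One optimal route: Base → N3 → N2 → N1 → N4 → N5 → Base (or its reverse).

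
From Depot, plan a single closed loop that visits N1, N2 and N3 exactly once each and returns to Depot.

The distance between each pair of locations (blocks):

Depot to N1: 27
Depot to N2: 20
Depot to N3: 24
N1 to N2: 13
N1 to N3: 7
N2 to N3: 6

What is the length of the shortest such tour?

60 blocks — the shortest possible round trip.

With 3 stops there are 3!/2 = 3 distinct round trips (a route and its reverse cost the same).
Depot - N1 - N2 - N3 - Depot: 27+13+6+24 = 70
Depot - N1 - N3 - N2 - Depot: 27+7+6+20 = 60
Depot - N2 - N1 - N3 - Depot: 20+13+7+24 = 64
The minimum is 60.
One optimal route: Depot → N1 → N3 → N2 → Depot (or its reverse).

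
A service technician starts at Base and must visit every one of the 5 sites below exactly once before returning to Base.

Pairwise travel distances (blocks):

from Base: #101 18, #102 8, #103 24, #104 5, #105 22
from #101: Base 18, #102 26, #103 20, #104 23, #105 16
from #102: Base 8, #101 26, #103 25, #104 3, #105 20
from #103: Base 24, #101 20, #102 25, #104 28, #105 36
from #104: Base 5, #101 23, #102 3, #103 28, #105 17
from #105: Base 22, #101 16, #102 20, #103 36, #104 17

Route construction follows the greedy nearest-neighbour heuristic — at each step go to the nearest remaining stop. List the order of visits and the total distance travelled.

88 blocks along Base → #104 → #102 → #105 → #101 → #103 → Base.

Base → [#104:5 / #102:8 / #101:18 / #105:22 / #103:24] → #104 (5)
#104 → [#102:3 / #105:17 / #101:23 / #103:28] → #102 (3)
#102 → [#105:20 / #103:25 / #101:26] → #105 (20)
#105 → [#101:16 / #103:36] → #101 (16)
#101 → [#103:20] → #103 (20)
Return #103→Base: 24.
Total = 5 + 3 + 20 + 16 + 20 + 24 = 88.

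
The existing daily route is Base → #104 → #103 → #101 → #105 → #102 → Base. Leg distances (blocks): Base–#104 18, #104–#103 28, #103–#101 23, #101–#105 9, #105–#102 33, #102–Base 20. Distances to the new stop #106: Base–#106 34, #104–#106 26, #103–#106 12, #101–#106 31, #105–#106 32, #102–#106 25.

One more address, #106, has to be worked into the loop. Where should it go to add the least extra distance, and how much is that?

Insertion cost between consecutive stops i–j is d(i,#106) + d(#106,j) − d(i,j):
  between Base and #104: 34 + 26 − 18 = 42
  between #104 and #103: 26 + 12 − 28 = 10
  between #103 and #101: 12 + 31 − 23 = 20
  between #101 and #105: 31 + 32 − 9 = 54
  between #105 and #102: 32 + 25 − 33 = 24
  between #102 and Base: 25 + 34 − 20 = 39
Cheapest insertion is between #104 and #103, adding 10.
New total = 131 + 10 = 141.

+10 blocks — insert #106 between #104 and #103.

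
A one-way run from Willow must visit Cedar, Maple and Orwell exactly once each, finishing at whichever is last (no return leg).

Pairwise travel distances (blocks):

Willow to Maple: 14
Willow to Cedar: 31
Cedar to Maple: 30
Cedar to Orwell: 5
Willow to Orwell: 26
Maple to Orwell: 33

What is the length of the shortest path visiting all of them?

There are 3! = 6 possible orderings.
Willow → Cedar → Maple → Orwell: 31+30+33 = 94
Willow → Cedar → Orwell → Maple: 31+5+33 = 69
Willow → Maple → Cedar → Orwell: 14+30+5 = 49
Willow → Maple → Orwell → Cedar: 14+33+5 = 52
Willow → Orwell → Cedar → Maple: 26+5+30 = 61
Willow → Orwell → Maple → Cedar: 26+33+30 = 89
The minimum is 49.
One shortest path: Willow → Maple → Cedar → Orwell.

49 blocks — the minimum one-way total.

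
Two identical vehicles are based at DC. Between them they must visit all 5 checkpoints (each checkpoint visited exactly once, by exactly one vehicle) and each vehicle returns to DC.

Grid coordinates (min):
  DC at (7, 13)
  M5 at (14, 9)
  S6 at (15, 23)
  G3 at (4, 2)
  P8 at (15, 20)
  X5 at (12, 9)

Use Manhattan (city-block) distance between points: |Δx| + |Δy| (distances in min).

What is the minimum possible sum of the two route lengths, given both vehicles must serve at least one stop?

72 min — the smallest possible combined total.

Try each way of splitting the stops between the two vehicles (each non-empty) and, for each split, find the best tour for each vehicle:
  {M5} + {S6, G3, P8, X5}: 22 + 64 = 86
  {S6} + {M5, G3, P8, X5}: 36 + 58 = 94
  {M5, S6} + {G3, P8, X5}: 44 + 58 = 102
  {G3} + {M5, S6, P8, X5}: 28 + 44 = 72
  {M5, G3} + {S6, P8, X5}: 42 + 44 = 86
  {S6, G3} + {M5, P8, X5}: 64 + 38 = 102
  … (15 splits in total)
Best: vehicle 1 DC → G3 → DC = 28; vehicle 2 DC → S6 → P8 → M5 → X5 → DC = 44; combined 72.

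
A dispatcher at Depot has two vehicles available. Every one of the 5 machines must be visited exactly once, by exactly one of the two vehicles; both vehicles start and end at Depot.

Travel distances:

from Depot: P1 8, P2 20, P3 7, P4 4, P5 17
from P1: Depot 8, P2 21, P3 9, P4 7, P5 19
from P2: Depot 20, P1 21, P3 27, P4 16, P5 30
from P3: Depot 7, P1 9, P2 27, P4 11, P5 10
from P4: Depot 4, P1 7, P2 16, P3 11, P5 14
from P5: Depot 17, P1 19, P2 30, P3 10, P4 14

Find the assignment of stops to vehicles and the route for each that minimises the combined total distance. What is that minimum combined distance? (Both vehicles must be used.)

There are 2^4 − 1 = 15 ways to divide the 5 stops into two non-empty groups. For each, the best each vehicle can do is its own shortest tour through its group:
  {P1} + {P2, P3, P4, P5}: 16 + 67 = 83
  {P2} + {P1, P3, P4, P5}: 40 + 45 = 85
  {P1, P2} + {P3, P4, P5}: 49 + 35 = 84
  {P3} + {P1, P2, P4, P5}: 14 + 76 = 90
  {P1, P3} + {P2, P4, P5}: 24 + 67 = 91
  {P2, P3} + {P1, P4, P5}: 54 + 45 = 99
  … (15 splits in total)
Best: vehicle 1 Depot → P1 → Depot = 16; vehicle 2 Depot → P2 → P4 → P5 → P3 → Depot = 67; combined 83.

Minimum combined distance: 83.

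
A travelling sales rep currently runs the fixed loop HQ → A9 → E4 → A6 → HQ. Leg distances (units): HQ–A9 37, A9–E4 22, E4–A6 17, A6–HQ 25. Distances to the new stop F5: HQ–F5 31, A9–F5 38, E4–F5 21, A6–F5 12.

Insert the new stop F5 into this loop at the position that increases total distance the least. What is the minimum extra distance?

Adding 16 by placing F5 on the E4–A6 leg.

Insertion cost between consecutive stops i–j is d(i,F5) + d(F5,j) − d(i,j):
  between HQ and A9: 31 + 38 − 37 = 32
  between A9 and E4: 38 + 21 − 22 = 37
  between E4 and A6: 21 + 12 − 17 = 16
  between A6 and HQ: 12 + 31 − 25 = 18
Cheapest insertion is between E4 and A6, adding 16.
New total = 101 + 16 = 117.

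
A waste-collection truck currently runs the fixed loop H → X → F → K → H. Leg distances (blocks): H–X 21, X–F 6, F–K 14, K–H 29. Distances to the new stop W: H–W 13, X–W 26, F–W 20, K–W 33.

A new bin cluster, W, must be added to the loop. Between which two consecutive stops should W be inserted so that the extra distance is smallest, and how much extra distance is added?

Adding 17 blocks by placing W on the K–H leg.

Insertion cost between consecutive stops i–j is d(i,W) + d(W,j) − d(i,j):
  between H and X: 13 + 26 − 21 = 18
  between X and F: 26 + 20 − 6 = 40
  between F and K: 20 + 33 − 14 = 39
  between K and H: 33 + 13 − 29 = 17
Cheapest insertion is between K and H, adding 17.
New total = 70 + 17 = 87.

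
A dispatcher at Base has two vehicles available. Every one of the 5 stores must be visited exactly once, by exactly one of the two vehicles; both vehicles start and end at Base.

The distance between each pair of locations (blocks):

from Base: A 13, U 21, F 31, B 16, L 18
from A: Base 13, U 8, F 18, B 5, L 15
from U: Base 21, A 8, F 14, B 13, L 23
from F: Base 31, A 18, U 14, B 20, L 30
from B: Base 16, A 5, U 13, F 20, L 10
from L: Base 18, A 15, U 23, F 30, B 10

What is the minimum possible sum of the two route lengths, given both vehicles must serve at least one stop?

Try each way of splitting the stops between the two vehicles (each non-empty) and, for each split, find the best tour for each vehicle:
  {A} + {U, F, B, L}: 26 + 83 = 109
  {U} + {A, F, B, L}: 42 + 79 = 121
  {A, U} + {F, B, L}: 42 + 79 = 121
  {F} + {A, U, B, L}: 62 + 62 = 124
  {A, F} + {U, B, L}: 62 + 62 = 124
  {U, F} + {A, B, L}: 66 + 46 = 112
  … (15 splits in total)
  {A, U, F, B} + {L}: 71 + 36 = 107  ← best
Best: vehicle 1 Base → A → U → F → B → Base = 71; vehicle 2 Base → L → Base = 36; combined 107.

107 blocks — the smallest possible combined total.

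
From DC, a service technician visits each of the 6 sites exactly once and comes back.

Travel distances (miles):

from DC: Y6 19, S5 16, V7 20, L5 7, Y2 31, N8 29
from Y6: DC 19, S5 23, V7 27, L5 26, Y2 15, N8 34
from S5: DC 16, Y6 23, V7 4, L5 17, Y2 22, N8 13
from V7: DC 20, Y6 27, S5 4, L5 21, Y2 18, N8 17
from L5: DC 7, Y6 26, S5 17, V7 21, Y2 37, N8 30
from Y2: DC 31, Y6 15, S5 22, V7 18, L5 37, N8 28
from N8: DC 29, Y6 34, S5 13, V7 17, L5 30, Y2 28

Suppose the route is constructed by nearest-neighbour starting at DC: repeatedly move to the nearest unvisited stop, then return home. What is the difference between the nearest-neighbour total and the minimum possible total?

From DC: L5=7, S5=16, Y6=19, V7=20, N8=29, Y2=31 → choose L5 (7).
From L5: S5=17, V7=21, Y6=26, N8=30, Y2=37 → choose S5 (17).
From S5: V7=4, N8=13, Y2=22, Y6=23 → choose V7 (4).
From V7: N8=17, Y2=18, Y6=27 → choose N8 (17).
From N8: Y2=28, Y6=34 → choose Y2 (28).
From Y2: Y6=15 → choose Y6 (15).
NN route DC → L5 → S5 → V7 → N8 → Y2 → Y6 → DC costs 107.
Optimal: DC → Y6 → Y2 → V7 → S5 → N8 → L5 → DC costs 106 (by enumerating all 360 distinct tours).
Excess = 107 − 106 = 1.

The nearest-neighbour route is 1 miles longer than optimal.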